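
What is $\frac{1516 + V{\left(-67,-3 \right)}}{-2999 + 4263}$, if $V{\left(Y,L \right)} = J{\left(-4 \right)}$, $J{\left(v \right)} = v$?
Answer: $\frac{189}{158} \approx 1.1962$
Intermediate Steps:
$V{\left(Y,L \right)} = -4$
$\frac{1516 + V{\left(-67,-3 \right)}}{-2999 + 4263} = \frac{1516 - 4}{-2999 + 4263} = \frac{1512}{1264} = 1512 \cdot \frac{1}{1264} = \frac{189}{158}$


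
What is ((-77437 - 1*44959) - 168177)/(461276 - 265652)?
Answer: -290573/195624 ≈ -1.4854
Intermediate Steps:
((-77437 - 1*44959) - 168177)/(461276 - 265652) = ((-77437 - 44959) - 168177)/195624 = (-122396 - 168177)*(1/195624) = -290573*1/195624 = -290573/195624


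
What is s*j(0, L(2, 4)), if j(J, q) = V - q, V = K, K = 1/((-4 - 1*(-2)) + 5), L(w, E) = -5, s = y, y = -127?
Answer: -2032/3 ≈ -677.33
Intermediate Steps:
s = -127
K = 1/3 (K = 1/((-4 + 2) + 5) = 1/(-2 + 5) = 1/3 ≈ 0.33333)
V = 1/3 ≈ 0.33333
j(J, q) = 1/3 - q
s*j(0, L(2, 4)) = -127*(1/3 - 1*(-5)) = -127*(1/3 + 5) = -127*16/3 = -2032/3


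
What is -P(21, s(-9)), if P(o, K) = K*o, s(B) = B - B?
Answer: 0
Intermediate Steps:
s(B) = 0
-P(21, s(-9)) = -0*21 = -1*0 = 0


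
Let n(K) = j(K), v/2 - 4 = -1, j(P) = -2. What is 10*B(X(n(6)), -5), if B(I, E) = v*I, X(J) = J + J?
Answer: -240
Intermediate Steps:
v = 6 (v = 8 + 2*(-1) = 8 - 2 = 6)
n(K) = -2
X(J) = 2*J
B(I, E) = 6*I
10*B(X(n(6)), -5) = 10*(6*(2*(-2))) = 10*(6*(-4)) = 10*(-24) = -240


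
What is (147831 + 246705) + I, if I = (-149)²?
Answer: 416737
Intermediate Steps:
I = 22201
(147831 + 246705) + I = (147831 + 246705) + 22201 = 394536 + 22201 = 416737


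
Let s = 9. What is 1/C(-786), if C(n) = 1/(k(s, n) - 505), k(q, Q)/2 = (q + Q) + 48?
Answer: -1963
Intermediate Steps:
k(q, Q) = 96 + 2*Q + 2*q (k(q, Q) = 2*((q + Q) + 48) = 2*((Q + q) + 48) = 2*(48 + Q + q) = 96 + 2*Q + 2*q)
C(n) = 1/(-391 + 2*n) (C(n) = 1/((96 + 2*n + 2*9) - 505) = 1/((96 + 2*n + 18) - 505) = 1/((114 + 2*n) - 505) = 1/(-391 + 2*n))
1/C(-786) = 1/(1/(-391 + 2*(-786))) = 1/(1/(-391 - 1572)) = 1/(1/(-1963)) = 1/(-1/1963) = -1963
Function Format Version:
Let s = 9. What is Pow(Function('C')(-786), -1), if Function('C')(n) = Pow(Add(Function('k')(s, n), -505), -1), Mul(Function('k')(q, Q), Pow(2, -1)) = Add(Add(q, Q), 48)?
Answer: -1963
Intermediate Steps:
Function('k')(q, Q) = Add(96, Mul(2, Q), Mul(2, q)) (Function('k')(q, Q) = Mul(2, Add(Add(q, Q), 48)) = Mul(2, Add(Add(Q, q), 48)) = Mul(2, Add(48, Q, q)) = Add(96, Mul(2, Q), Mul(2, q)))
Function('C')(n) = Pow(Add(-391, Mul(2, n)), -1) (Function('C')(n) = Pow(Add(Add(96, Mul(2, n), Mul(2, 9)), -505), -1) = Pow(Add(Add(96, Mul(2, n), 18), -505), -1) = Pow(Add(Add(114, Mul(2, n)), -505), -1) = Pow(Add(-391, Mul(2, n)), -1))
Pow(Function('C')(-786), -1) = Pow(Pow(Add(-391, Mul(2, -786)), -1), -1) = Pow(Pow(Add(-391, -1572), -1), -1) = Pow(Pow(-1963, -1), -1) = Pow(Rational(-1, 1963), -1) = -1963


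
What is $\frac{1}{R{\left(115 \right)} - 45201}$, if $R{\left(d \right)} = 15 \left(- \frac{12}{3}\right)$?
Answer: $- \frac{1}{45261} \approx -2.2094 \cdot 10^{-5}$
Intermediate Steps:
$R{\left(d \right)} = -60$ ($R{\left(d \right)} = 15 \left(\left(-12\right) \frac{1}{3}\right) = 15 \left(-4\right) = -60$)
$\frac{1}{R{\left(115 \right)} - 45201} = \frac{1}{-60 - 45201} = \frac{1}{-45261} = - \frac{1}{45261}$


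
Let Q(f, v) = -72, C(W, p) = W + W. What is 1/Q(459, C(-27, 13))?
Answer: -1/72 ≈ -0.013889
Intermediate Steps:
C(W, p) = 2*W
1/Q(459, C(-27, 13)) = 1/(-72) = -1/72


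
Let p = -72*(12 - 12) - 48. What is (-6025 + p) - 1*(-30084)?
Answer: 24011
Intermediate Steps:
p = -48 (p = -72*0 - 48 = 0 - 48 = -48)
(-6025 + p) - 1*(-30084) = (-6025 - 48) - 1*(-30084) = -6073 + 30084 = 24011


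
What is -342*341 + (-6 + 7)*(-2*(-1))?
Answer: -116620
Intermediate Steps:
-342*341 + (-6 + 7)*(-2*(-1)) = -116622 + 1*2 = -116622 + 2 = -116620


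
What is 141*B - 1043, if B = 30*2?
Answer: 7417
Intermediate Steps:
B = 60
141*B - 1043 = 141*60 - 1043 = 8460 - 1043 = 7417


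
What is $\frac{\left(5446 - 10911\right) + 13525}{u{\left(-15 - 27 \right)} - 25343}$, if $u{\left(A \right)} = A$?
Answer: $- \frac{1612}{5077} \approx -0.31751$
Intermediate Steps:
$\frac{\left(5446 - 10911\right) + 13525}{u{\left(-15 - 27 \right)} - 25343} = \frac{\left(5446 - 10911\right) + 13525}{\left(-15 - 27\right) - 25343} = \frac{-5465 + 13525}{\left(-15 - 27\right) - 25343} = \frac{8060}{-42 - 25343} = \frac{8060}{-25385} = 8060 \left(- \frac{1}{25385}\right) = - \frac{1612}{5077}$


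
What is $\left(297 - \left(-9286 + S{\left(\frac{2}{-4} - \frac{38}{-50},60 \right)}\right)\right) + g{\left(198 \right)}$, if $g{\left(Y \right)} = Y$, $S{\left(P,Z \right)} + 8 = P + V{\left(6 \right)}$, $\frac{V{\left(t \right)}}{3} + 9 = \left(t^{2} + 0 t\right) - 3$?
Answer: $\frac{485837}{50} \approx 9716.7$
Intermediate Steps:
$V{\left(t \right)} = -36 + 3 t^{2}$ ($V{\left(t \right)} = -27 + 3 \left(\left(t^{2} + 0 t\right) - 3\right) = -27 + 3 \left(\left(t^{2} + 0\right) - 3\right) = -27 + 3 \left(t^{2} - 3\right) = -27 + 3 \left(-3 + t^{2}\right) = -27 + \left(-9 + 3 t^{2}\right) = -36 + 3 t^{2}$)
$S{\left(P,Z \right)} = 64 + P$ ($S{\left(P,Z \right)} = -8 - \left(36 - 108 - P\right) = -8 + \left(P + \left(-36 + 3 \cdot 36\right)\right) = -8 + \left(P + \left(-36 + 108\right)\right) = -8 + \left(P + 72\right) = -8 + \left(72 + P\right) = 64 + P$)
$\left(297 - \left(-9286 + S{\left(\frac{2}{-4} - \frac{38}{-50},60 \right)}\right)\right) + g{\left(198 \right)} = \left(297 - \left(-9286 + \left(64 + \left(\frac{2}{-4} - \frac{38}{-50}\right)\right)\right)\right) + 198 = \left(297 - \left(-9286 + \left(64 + \left(2 \left(- \frac{1}{4}\right) - - \frac{19}{25}\right)\right)\right)\right) + 198 = \left(297 - \left(-9286 + \left(64 + \left(- \frac{1}{2} + \frac{19}{25}\right)\right)\right)\right) + 198 = \left(297 - \left(-9286 + \left(64 + \frac{13}{50}\right)\right)\right) + 198 = \left(297 - \left(-9286 + \frac{3213}{50}\right)\right) + 198 = \left(297 - - \frac{461087}{50}\right) + 198 = \left(297 + \frac{461087}{50}\right) + 198 = \frac{475937}{50} + 198 = \frac{485837}{50}$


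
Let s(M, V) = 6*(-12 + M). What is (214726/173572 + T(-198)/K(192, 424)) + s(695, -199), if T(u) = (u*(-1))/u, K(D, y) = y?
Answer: 75420311499/18398632 ≈ 4099.2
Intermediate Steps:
s(M, V) = -72 + 6*M
T(u) = -1 (T(u) = (-u)/u = -1)
(214726/173572 + T(-198)/K(192, 424)) + s(695, -199) = (214726/173572 - 1/424) + (-72 + 6*695) = (214726*(1/173572) - 1*1/424) + (-72 + 4170) = (107363/86786 - 1/424) + 4098 = 22717563/18398632 + 4098 = 75420311499/18398632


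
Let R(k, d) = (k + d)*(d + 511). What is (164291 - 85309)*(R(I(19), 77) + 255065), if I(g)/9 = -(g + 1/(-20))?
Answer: 79004746816/5 ≈ 1.5801e+10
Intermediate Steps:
I(g) = 9/20 - 9*g (I(g) = 9*(-(g + 1/(-20))) = 9*(-(g - 1/20)) = 9*(-(-1/20 + g)) = 9*(1/20 - g) = 9/20 - 9*g)
R(k, d) = (511 + d)*(d + k) (R(k, d) = (d + k)*(511 + d) = (511 + d)*(d + k))
(164291 - 85309)*(R(I(19), 77) + 255065) = (164291 - 85309)*((77² + 511*77 + 511*(9/20 - 9*19) + 77*(9/20 - 9*19)) + 255065) = 78982*((5929 + 39347 + 511*(9/20 - 171) + 77*(9/20 - 171)) + 255065) = 78982*((5929 + 39347 + 511*(-3411/20) + 77*(-3411/20)) + 255065) = 78982*((5929 + 39347 - 1743021/20 - 262647/20) + 255065) = 78982*(-275037/5 + 255065) = 78982*(1000288/5) = 79004746816/5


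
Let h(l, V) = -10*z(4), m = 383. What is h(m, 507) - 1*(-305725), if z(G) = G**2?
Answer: 305565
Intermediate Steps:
h(l, V) = -160 (h(l, V) = -10*4**2 = -10*16 = -160)
h(m, 507) - 1*(-305725) = -160 - 1*(-305725) = -160 + 305725 = 305565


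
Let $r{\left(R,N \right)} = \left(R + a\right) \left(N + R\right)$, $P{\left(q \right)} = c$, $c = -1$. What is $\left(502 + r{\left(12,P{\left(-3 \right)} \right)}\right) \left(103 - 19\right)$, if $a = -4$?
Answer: $49560$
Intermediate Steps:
$P{\left(q \right)} = -1$
$r{\left(R,N \right)} = \left(-4 + R\right) \left(N + R\right)$ ($r{\left(R,N \right)} = \left(R - 4\right) \left(N + R\right) = \left(-4 + R\right) \left(N + R\right)$)
$\left(502 + r{\left(12,P{\left(-3 \right)} \right)}\right) \left(103 - 19\right) = \left(502 - \left(56 - 144\right)\right) \left(103 - 19\right) = \left(502 + \left(144 + 4 - 48 - 12\right)\right) 84 = \left(502 + 88\right) 84 = 590 \cdot 84 = 49560$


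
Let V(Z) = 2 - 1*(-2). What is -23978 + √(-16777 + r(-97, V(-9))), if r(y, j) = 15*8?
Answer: -23978 + I*√16657 ≈ -23978.0 + 129.06*I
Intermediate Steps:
V(Z) = 4 (V(Z) = 2 + 2 = 4)
r(y, j) = 120
-23978 + √(-16777 + r(-97, V(-9))) = -23978 + √(-16777 + 120) = -23978 + √(-16657) = -23978 + I*√16657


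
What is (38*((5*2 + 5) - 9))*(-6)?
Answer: -1368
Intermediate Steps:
(38*((5*2 + 5) - 9))*(-6) = (38*((10 + 5) - 9))*(-6) = (38*(15 - 9))*(-6) = (38*6)*(-6) = 228*(-6) = -1368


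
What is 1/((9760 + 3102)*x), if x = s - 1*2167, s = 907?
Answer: -1/16206120 ≈ -6.1705e-8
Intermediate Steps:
x = -1260 (x = 907 - 1*2167 = 907 - 2167 = -1260)
1/((9760 + 3102)*x) = 1/((9760 + 3102)*(-1260)) = -1/1260/12862 = (1/12862)*(-1/1260) = -1/16206120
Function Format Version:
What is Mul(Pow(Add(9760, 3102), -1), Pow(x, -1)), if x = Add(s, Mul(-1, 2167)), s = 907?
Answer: Rational(-1, 16206120) ≈ -6.1705e-8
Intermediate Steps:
x = -1260 (x = Add(907, Mul(-1, 2167)) = Add(907, -2167) = -1260)
Mul(Pow(Add(9760, 3102), -1), Pow(x, -1)) = Mul(Pow(Add(9760, 3102), -1), Pow(-1260, -1)) = Mul(Pow(12862, -1), Rational(-1, 1260)) = Mul(Rational(1, 12862), Rational(-1, 1260)) = Rational(-1, 16206120)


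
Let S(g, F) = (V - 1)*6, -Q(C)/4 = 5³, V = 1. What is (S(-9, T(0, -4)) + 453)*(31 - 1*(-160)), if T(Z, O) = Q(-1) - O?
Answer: 86523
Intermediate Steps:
Q(C) = -500 (Q(C) = -4*5³ = -4*125 = -500)
T(Z, O) = -500 - O
S(g, F) = 0 (S(g, F) = (1 - 1)*6 = 0*6 = 0)
(S(-9, T(0, -4)) + 453)*(31 - 1*(-160)) = (0 + 453)*(31 - 1*(-160)) = 453*(31 + 160) = 453*191 = 86523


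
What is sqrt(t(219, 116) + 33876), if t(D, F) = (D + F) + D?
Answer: sqrt(34430) ≈ 185.55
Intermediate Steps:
t(D, F) = F + 2*D
sqrt(t(219, 116) + 33876) = sqrt((116 + 2*219) + 33876) = sqrt((116 + 438) + 33876) = sqrt(554 + 33876) = sqrt(34430)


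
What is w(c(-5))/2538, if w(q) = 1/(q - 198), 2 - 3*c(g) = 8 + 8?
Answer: -1/514368 ≈ -1.9441e-6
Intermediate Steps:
c(g) = -14/3 (c(g) = 2/3 - (8 + 8)/3 = 2/3 - 1/3*16 = 2/3 - 16/3 = -14/3)
w(q) = 1/(-198 + q)
w(c(-5))/2538 = 1/(-198 - 14/3*2538) = (1/2538)/(-608/3) = -3/608*1/2538 = -1/514368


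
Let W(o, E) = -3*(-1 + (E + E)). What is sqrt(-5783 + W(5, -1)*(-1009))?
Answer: 4*I*sqrt(929) ≈ 121.92*I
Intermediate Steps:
W(o, E) = 3 - 6*E (W(o, E) = -3*(-1 + 2*E) = 3 - 6*E)
sqrt(-5783 + W(5, -1)*(-1009)) = sqrt(-5783 + (3 - 6*(-1))*(-1009)) = sqrt(-5783 + (3 + 6)*(-1009)) = sqrt(-5783 + 9*(-1009)) = sqrt(-5783 - 9081) = sqrt(-14864) = 4*I*sqrt(929)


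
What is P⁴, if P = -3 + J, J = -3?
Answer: 1296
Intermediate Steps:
P = -6 (P = -3 - 3 = -6)
P⁴ = (-6)⁴ = 1296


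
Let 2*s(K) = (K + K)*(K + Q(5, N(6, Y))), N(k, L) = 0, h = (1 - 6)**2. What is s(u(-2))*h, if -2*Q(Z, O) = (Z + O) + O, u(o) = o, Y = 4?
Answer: 225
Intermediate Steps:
h = 25 (h = (-5)**2 = 25)
Q(Z, O) = -O - Z/2 (Q(Z, O) = -((Z + O) + O)/2 = -((O + Z) + O)/2 = -(Z + 2*O)/2 = -O - Z/2)
s(K) = K*(-5/2 + K) (s(K) = ((K + K)*(K + (-1*0 - 1/2*5)))/2 = ((2*K)*(K + (0 - 5/2)))/2 = ((2*K)*(K - 5/2))/2 = ((2*K)*(-5/2 + K))/2 = (2*K*(-5/2 + K))/2 = K*(-5/2 + K))
s(u(-2))*h = ((1/2)*(-2)*(-5 + 2*(-2)))*25 = ((1/2)*(-2)*(-5 - 4))*25 = ((1/2)*(-2)*(-9))*25 = 9*25 = 225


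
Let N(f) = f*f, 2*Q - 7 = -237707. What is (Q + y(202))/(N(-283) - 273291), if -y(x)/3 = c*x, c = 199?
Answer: 119722/96601 ≈ 1.2393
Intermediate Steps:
Q = -118850 (Q = 7/2 + (½)*(-237707) = 7/2 - 237707/2 = -118850)
y(x) = -597*x
N(f) = f²
(Q + y(202))/(N(-283) - 273291) = (-118850 - 597*202)/((-283)² - 273291) = (-118850 - 120594)/(80089 - 273291) = -239444/(-193202) = -239444*(-1/193202) = 119722/96601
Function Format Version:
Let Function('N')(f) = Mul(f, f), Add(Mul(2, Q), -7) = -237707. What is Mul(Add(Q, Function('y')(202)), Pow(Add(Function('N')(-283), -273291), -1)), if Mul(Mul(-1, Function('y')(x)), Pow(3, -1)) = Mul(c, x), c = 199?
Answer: Rational(119722, 96601) ≈ 1.2393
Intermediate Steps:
Q = -118850 (Q = Add(Rational(7, 2), Mul(Rational(1, 2), -237707)) = Add(Rational(7, 2), Rational(-237707, 2)) = -118850)
Function('y')(x) = Mul(-597, x) (Function('y')(x) = Mul(-3, Mul(199, x)) = Mul(-597, x))
Function('N')(f) = Pow(f, 2)
Mul(Add(Q, Function('y')(202)), Pow(Add(Function('N')(-283), -273291), -1)) = Mul(Add(-118850, Mul(-597, 202)), Pow(Add(Pow(-283, 2), -273291), -1)) = Mul(Add(-118850, -120594), Pow(Add(80089, -273291), -1)) = Mul(-239444, Pow(-193202, -1)) = Mul(-239444, Rational(-1, 193202)) = Rational(119722, 96601)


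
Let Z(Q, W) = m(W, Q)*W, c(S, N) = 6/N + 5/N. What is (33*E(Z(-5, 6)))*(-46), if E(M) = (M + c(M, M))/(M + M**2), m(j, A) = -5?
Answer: 230483/4350 ≈ 52.985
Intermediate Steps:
c(S, N) = 11/N
Z(Q, W) = -5*W
E(M) = (M + 11/M)/(M + M**2)
(33*E(Z(-5, 6)))*(-46) = (33*((11 + (-5*6)**2)/((-5*6)**2*(1 - 5*6))))*(-46) = (33*((11 + (-30)**2)/((-30)**2*(1 - 30))))*(-46) = (33*((1/900)*(11 + 900)/(-29)))*(-46) = (33*((1/900)*(-1/29)*911))*(-46) = (33*(-911/26100))*(-46) = -10021/8700*(-46) = 230483/4350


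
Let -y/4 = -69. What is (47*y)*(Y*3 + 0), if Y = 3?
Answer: 116748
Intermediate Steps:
y = 276 (y = -4*(-69) = 276)
(47*y)*(Y*3 + 0) = (47*276)*(3*3 + 0) = 12972*(9 + 0) = 12972*9 = 116748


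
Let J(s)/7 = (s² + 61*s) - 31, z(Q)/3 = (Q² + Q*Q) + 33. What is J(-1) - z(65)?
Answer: -26086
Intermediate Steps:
z(Q) = 99 + 6*Q² (z(Q) = 3*((Q² + Q*Q) + 33) = 3*((Q² + Q²) + 33) = 3*(2*Q² + 33) = 3*(33 + 2*Q²) = 99 + 6*Q²)
J(s) = -217 + 7*s² + 427*s (J(s) = 7*((s² + 61*s) - 31) = 7*(-31 + s² + 61*s) = -217 + 7*s² + 427*s)
J(-1) - z(65) = (-217 + 7*(-1)² + 427*(-1)) - (99 + 6*65²) = (-217 + 7*1 - 427) - (99 + 6*4225) = (-217 + 7 - 427) - (99 + 25350) = -637 - 1*25449 = -637 - 25449 = -26086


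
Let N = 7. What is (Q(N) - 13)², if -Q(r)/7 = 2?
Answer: 729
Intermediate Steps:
Q(r) = -14 (Q(r) = -7*2 = -14)
(Q(N) - 13)² = (-14 - 13)² = (-27)² = 729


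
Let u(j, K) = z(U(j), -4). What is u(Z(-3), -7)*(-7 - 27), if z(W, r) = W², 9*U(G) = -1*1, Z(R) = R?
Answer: -34/81 ≈ -0.41975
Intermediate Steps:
U(G) = -⅑ (U(G) = (-1*1)/9 = (⅑)*(-1) = -⅑)
u(j, K) = 1/81 (u(j, K) = (-⅑)² = 1/81)
u(Z(-3), -7)*(-7 - 27) = (-7 - 27)/81 = (1/81)*(-34) = -34/81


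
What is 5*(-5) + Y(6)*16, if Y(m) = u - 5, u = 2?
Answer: -73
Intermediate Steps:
Y(m) = -3 (Y(m) = 2 - 5 = -3)
5*(-5) + Y(6)*16 = 5*(-5) - 3*16 = -25 - 48 = -73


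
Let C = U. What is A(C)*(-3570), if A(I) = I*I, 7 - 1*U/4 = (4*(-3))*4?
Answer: -172788000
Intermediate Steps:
U = 220 (U = 28 - 4*4*(-3)*4 = 28 - (-48)*4 = 28 - 4*(-48) = 28 + 192 = 220)
C = 220
A(I) = I²
A(C)*(-3570) = 220²*(-3570) = 48400*(-3570) = -172788000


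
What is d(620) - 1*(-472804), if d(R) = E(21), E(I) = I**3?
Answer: 482065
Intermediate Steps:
d(R) = 9261 (d(R) = 21**3 = 9261)
d(620) - 1*(-472804) = 9261 - 1*(-472804) = 9261 + 472804 = 482065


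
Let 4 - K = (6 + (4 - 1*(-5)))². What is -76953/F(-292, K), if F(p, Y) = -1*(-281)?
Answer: -76953/281 ≈ -273.85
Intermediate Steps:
K = -221 (K = 4 - (6 + (4 - 1*(-5)))² = 4 - (6 + (4 + 5))² = 4 - (6 + 9)² = 4 - 1*15² = 4 - 1*225 = 4 - 225 = -221)
F(p, Y) = 281
-76953/F(-292, K) = -76953/281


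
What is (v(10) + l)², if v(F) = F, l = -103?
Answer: 8649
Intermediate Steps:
(v(10) + l)² = (10 - 103)² = (-93)² = 8649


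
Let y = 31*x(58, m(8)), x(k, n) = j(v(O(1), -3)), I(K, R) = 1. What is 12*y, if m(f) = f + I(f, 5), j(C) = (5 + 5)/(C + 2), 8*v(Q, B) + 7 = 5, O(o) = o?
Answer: 14880/7 ≈ 2125.7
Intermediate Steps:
v(Q, B) = -1/4 (v(Q, B) = -7/8 + (1/8)*5 = -7/8 + 5/8 = -1/4)
j(C) = 10/(2 + C)
m(f) = 1 + f (m(f) = f + 1 = 1 + f)
x(k, n) = 40/7 (x(k, n) = 10/(2 - 1/4) = 10/(7/4) = 10*(4/7) = 40/7)
y = 1240/7 (y = 31*(40/7) = 1240/7 ≈ 177.14)
12*y = 12*(1240/7) = 14880/7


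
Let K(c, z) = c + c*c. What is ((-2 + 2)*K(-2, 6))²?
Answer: 0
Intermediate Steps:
K(c, z) = c + c²
((-2 + 2)*K(-2, 6))² = ((-2 + 2)*(-2*(1 - 2)))² = (0*(-2*(-1)))² = (0*2)² = 0² = 0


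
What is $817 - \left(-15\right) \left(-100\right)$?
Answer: $-683$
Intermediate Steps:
$817 - \left(-15\right) \left(-100\right) = 817 - 1500 = -683$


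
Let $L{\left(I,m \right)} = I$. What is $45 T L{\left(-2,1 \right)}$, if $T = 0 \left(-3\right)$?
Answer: $0$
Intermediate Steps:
$T = 0$
$45 T L{\left(-2,1 \right)} = 45 \cdot 0 \left(-2\right) = 0 \left(-2\right) = 0$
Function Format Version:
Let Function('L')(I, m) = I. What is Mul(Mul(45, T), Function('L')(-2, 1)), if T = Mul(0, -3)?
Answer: 0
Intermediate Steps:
T = 0
Mul(Mul(45, T), Function('L')(-2, 1)) = Mul(Mul(45, 0), -2) = Mul(0, -2) = 0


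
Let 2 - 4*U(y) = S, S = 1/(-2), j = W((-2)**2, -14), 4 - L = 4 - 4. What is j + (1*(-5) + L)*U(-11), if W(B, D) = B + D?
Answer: -85/8 ≈ -10.625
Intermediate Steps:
L = 4 (L = 4 - (4 - 4) = 4 - 1*0 = 4 + 0 = 4)
j = -10 (j = (-2)**2 - 14 = 4 - 14 = -10)
S = -1/2 ≈ -0.50000
U(y) = 5/8 (U(y) = 1/2 - 1/4*(-1/2) = 1/2 + 1/8 = 5/8)
j + (1*(-5) + L)*U(-11) = -10 + (1*(-5) + 4)*(5/8) = -10 + (-5 + 4)*(5/8) = -10 - 1*5/8 = -10 - 5/8 = -85/8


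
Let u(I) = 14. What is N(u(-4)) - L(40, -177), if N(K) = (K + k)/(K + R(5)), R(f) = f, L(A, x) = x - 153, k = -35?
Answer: 6249/19 ≈ 328.89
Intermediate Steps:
L(A, x) = -153 + x
N(K) = (-35 + K)/(5 + K) (N(K) = (K - 35)/(K + 5) = (-35 + K)/(5 + K))
N(u(-4)) - L(40, -177) = (-35 + 14)/(5 + 14) - (-153 - 177) = -21/19 - 1*(-330) = (1/19)*(-21) + 330 = -21/19 + 330 = 6249/19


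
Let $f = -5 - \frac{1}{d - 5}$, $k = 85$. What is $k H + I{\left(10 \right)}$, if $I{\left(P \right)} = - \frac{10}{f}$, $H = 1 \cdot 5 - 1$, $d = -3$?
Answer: $\frac{13340}{39} \approx 342.05$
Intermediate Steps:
$H = 4$ ($H = 5 - 1 = 4$)
$f = - \frac{39}{8}$ ($f = -5 - \frac{1}{-3 - 5} = -5 - \frac{1}{-8} = -5 - - \frac{1}{8} = -5 + \frac{1}{8} = - \frac{39}{8} \approx -4.875$)
$I{\left(P \right)} = \frac{80}{39}$ ($I{\left(P \right)} = - \frac{10}{- \frac{39}{8}} = \left(-10\right) \left(- \frac{8}{39}\right) = \frac{80}{39}$)
$k H + I{\left(10 \right)} = 85 \cdot 4 + \frac{80}{39} = 340 + \frac{80}{39} = \frac{13340}{39}$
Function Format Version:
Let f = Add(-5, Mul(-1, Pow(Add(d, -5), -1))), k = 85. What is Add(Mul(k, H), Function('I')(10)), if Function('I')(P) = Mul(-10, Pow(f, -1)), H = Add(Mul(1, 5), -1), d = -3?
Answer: Rational(13340, 39) ≈ 342.05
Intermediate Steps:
H = 4 (H = Add(5, -1) = 4)
f = Rational(-39, 8) (f = Add(-5, Mul(-1, Pow(Add(-3, -5), -1))) = Add(-5, Mul(-1, Pow(-8, -1))) = Add(-5, Mul(-1, Rational(-1, 8))) = Add(-5, Rational(1, 8)) = Rational(-39, 8) ≈ -4.8750)
Function('I')(P) = Rational(80, 39) (Function('I')(P) = Mul(-10, Pow(Rational(-39, 8), -1)) = Mul(-10, Rational(-8, 39)) = Rational(80, 39))
Add(Mul(k, H), Function('I')(10)) = Add(Mul(85, 4), Rational(80, 39)) = Add(340, Rational(80, 39)) = Rational(13340, 39)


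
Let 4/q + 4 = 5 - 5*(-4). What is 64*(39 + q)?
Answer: 52672/21 ≈ 2508.2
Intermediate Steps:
q = 4/21 (q = 4/(-4 + (5 - 5*(-4))) = 4/(-4 + (5 + 20)) = 4/(-4 + 25) = 4/21 ≈ 0.19048)
64*(39 + q) = 64*(39 + 4/21) = 64*(823/21) = 52672/21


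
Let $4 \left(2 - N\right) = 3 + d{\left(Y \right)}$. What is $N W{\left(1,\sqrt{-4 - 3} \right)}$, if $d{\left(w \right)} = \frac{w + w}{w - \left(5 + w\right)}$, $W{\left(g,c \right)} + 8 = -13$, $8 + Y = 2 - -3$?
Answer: $- \frac{399}{20} \approx -19.95$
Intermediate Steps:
$Y = -3$ ($Y = -8 + \left(2 - -3\right) = -8 + \left(2 + 3\right) = -8 + 5 = -3$)
$W{\left(g,c \right)} = -21$ ($W{\left(g,c \right)} = -8 - 13 = -21$)
$d{\left(w \right)} = - \frac{2 w}{5}$ ($d{\left(w \right)} = \frac{2 w}{-5} = 2 w \left(- \frac{1}{5}\right) = - \frac{2 w}{5}$)
$N = \frac{19}{20}$ ($N = 2 - \frac{3 - - \frac{6}{5}}{4} = 2 - \frac{3 + \frac{6}{5}}{4} = 2 - \frac{21}{20} = \frac{19}{20} \approx 0.95$)
$N W{\left(1,\sqrt{-4 - 3} \right)} = \frac{19}{20} \left(-21\right) = - \frac{399}{20}$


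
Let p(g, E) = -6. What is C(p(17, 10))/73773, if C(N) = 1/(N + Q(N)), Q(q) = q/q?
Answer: -1/368865 ≈ -2.7110e-6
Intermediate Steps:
Q(q) = 1
C(N) = 1/(1 + N) (C(N) = 1/(N + 1) = 1/(1 + N))
C(p(17, 10))/73773 = 1/((1 - 6)*73773) = (1/73773)/(-5) = -1/5*1/73773 = -1/368865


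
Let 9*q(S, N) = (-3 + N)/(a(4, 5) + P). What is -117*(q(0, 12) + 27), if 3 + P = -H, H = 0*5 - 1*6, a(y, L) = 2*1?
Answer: -15912/5 ≈ -3182.4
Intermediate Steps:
a(y, L) = 2
H = -6 (H = 0 - 6 = -6)
P = 3 (P = -3 - 1*(-6) = -3 + 6 = 3)
q(S, N) = -1/15 + N/45 (q(S, N) = ((-3 + N)/(2 + 3))/9 = ((-3 + N)/5)/9 = ((-3 + N)*(⅕))/9 = (-⅗ + N/5)/9 = -1/15 + N/45)
-117*(q(0, 12) + 27) = -117*((-1/15 + (1/45)*12) + 27) = -117*((-1/15 + 4/15) + 27) = -117*(⅕ + 27) = -117*136/5 = -15912/5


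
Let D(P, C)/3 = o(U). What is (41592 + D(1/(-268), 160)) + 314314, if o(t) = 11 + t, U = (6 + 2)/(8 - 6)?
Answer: 355951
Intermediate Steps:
U = 4 (U = 8/2 = 8*(½) = 4)
D(P, C) = 45 (D(P, C) = 3*(11 + 4) = 3*15 = 45)
(41592 + D(1/(-268), 160)) + 314314 = (41592 + 45) + 314314 = 41637 + 314314 = 355951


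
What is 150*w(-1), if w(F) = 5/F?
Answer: -750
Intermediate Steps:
150*w(-1) = 150*(5/(-1)) = 150*(5*(-1)) = 150*(-5) = -750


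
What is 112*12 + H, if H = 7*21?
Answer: 1491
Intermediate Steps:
H = 147
112*12 + H = 112*12 + 147 = 1344 + 147 = 1491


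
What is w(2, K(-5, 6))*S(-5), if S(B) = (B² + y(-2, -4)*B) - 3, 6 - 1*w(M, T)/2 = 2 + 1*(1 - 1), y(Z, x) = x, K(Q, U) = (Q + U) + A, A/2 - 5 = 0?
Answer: 336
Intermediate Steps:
A = 10 (A = 10 + 2*0 = 10 + 0 = 10)
K(Q, U) = 10 + Q + U (K(Q, U) = (Q + U) + 10 = 10 + Q + U)
w(M, T) = 8 (w(M, T) = 12 - 2*(2 + 1*(1 - 1)) = 12 - 2*(2 + 1*0) = 12 - 2*(2 + 0) = 12 - 2*2 = 12 - 4 = 8)
S(B) = -3 + B² - 4*B (S(B) = (B² - 4*B) - 3 = -3 + B² - 4*B)
w(2, K(-5, 6))*S(-5) = 8*(-3 + (-5)² - 4*(-5)) = 8*(-3 + 25 + 20) = 8*42 = 336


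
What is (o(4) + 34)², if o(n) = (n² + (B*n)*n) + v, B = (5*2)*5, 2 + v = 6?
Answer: 729316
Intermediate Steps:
v = 4 (v = -2 + 6 = 4)
B = 50 (B = 10*5 = 50)
o(n) = 4 + 51*n² (o(n) = (n² + (50*n)*n) + 4 = (n² + 50*n²) + 4 = 51*n² + 4 = 4 + 51*n²)
(o(4) + 34)² = ((4 + 51*4²) + 34)² = ((4 + 51*16) + 34)² = ((4 + 816) + 34)² = (820 + 34)² = 854² = 729316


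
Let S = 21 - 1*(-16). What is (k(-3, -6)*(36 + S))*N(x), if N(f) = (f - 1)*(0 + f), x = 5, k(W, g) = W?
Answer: -4380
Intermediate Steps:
S = 37 (S = 21 + 16 = 37)
N(f) = f*(-1 + f) (N(f) = (-1 + f)*f = f*(-1 + f))
(k(-3, -6)*(36 + S))*N(x) = (-3*(36 + 37))*(5*(-1 + 5)) = (-3*73)*(5*4) = -219*20 = -4380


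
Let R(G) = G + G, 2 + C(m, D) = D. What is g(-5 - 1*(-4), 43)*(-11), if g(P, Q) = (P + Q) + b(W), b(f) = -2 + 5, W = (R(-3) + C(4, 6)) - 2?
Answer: -495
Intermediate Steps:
C(m, D) = -2 + D
R(G) = 2*G
W = -4 (W = (2*(-3) + (-2 + 6)) - 2 = (-6 + 4) - 2 = -2 - 2 = -4)
b(f) = 3
g(P, Q) = 3 + P + Q (g(P, Q) = (P + Q) + 3 = 3 + P + Q)
g(-5 - 1*(-4), 43)*(-11) = (3 + (-5 - 1*(-4)) + 43)*(-11) = (3 + (-5 + 4) + 43)*(-11) = (3 - 1 + 43)*(-11) = 45*(-11) = -495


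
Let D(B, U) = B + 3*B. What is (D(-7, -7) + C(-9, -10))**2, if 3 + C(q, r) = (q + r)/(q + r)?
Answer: 900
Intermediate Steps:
C(q, r) = -2 (C(q, r) = -3 + (q + r)/(q + r) = -3 + 1 = -2)
D(B, U) = 4*B
(D(-7, -7) + C(-9, -10))**2 = (4*(-7) - 2)**2 = (-28 - 2)**2 = (-30)**2 = 900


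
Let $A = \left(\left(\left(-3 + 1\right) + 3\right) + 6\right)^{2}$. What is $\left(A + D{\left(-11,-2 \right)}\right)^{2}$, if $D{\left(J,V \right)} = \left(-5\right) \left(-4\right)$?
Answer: $4761$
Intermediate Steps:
$D{\left(J,V \right)} = 20$
$A = 49$ ($A = \left(\left(-2 + 3\right) + 6\right)^{2} = \left(1 + 6\right)^{2} = 7^{2} = 49$)
$\left(A + D{\left(-11,-2 \right)}\right)^{2} = \left(49 + 20\right)^{2} = 69^{2} = 4761$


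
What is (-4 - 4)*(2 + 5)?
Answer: -56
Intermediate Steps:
(-4 - 4)*(2 + 5) = -8*7 = -56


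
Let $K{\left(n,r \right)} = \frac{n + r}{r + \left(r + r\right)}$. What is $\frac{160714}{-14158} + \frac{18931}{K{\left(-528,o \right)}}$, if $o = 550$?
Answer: $\frac{10050860818}{7079} \approx 1.4198 \cdot 10^{6}$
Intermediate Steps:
$K{\left(n,r \right)} = \frac{n + r}{3 r}$ ($K{\left(n,r \right)} = \frac{n + r}{r + 2 r} = \frac{n + r}{3 r}$)
$\frac{160714}{-14158} + \frac{18931}{K{\left(-528,o \right)}} = \frac{160714}{-14158} + \frac{18931}{\frac{1}{3} \cdot \frac{1}{550} \left(-528 + 550\right)} = 160714 \left(- \frac{1}{14158}\right) + \frac{18931}{\frac{1}{3} \cdot \frac{1}{550} \cdot 22} = - \frac{80357}{7079} + 18931 \frac{1}{\frac{1}{75}} = - \frac{80357}{7079} + 18931 \cdot 75 = - \frac{80357}{7079} + 1419825 = \frac{10050860818}{7079}$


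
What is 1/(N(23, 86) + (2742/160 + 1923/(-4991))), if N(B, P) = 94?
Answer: 399280/44221141 ≈ 0.0090292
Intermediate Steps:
1/(N(23, 86) + (2742/160 + 1923/(-4991))) = 1/(94 + (2742/160 + 1923/(-4991))) = 1/(94 + (2742*(1/160) + 1923*(-1/4991))) = 1/(94 + (1371/80 - 1923/4991)) = 1/(94 + 6688821/399280) = 1/(44221141/399280) = 399280/44221141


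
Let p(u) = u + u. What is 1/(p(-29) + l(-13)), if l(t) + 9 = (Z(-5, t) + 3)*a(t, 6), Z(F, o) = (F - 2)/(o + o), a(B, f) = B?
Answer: -2/219 ≈ -0.0091324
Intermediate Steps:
p(u) = 2*u
Z(F, o) = (-2 + F)/(2*o) (Z(F, o) = (-2 + F)/((2*o)) = (-2 + F)*(1/(2*o)) = (-2 + F)/(2*o))
l(t) = -9 + t*(3 - 7/(2*t)) (l(t) = -9 + ((-2 - 5)/(2*t) + 3)*t = -9 + ((½)*(-7)/t + 3)*t = -9 + (-7/(2*t) + 3)*t = -9 + (3 - 7/(2*t))*t = -9 + t*(3 - 7/(2*t)))
1/(p(-29) + l(-13)) = 1/(2*(-29) + (-25/2 + 3*(-13))) = 1/(-58 + (-25/2 - 39)) = 1/(-58 - 103/2) = 1/(-219/2) = -2/219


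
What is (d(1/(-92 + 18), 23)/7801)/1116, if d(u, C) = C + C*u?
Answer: 1679/644237784 ≈ 2.6062e-6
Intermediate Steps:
(d(1/(-92 + 18), 23)/7801)/1116 = ((23*(1 + 1/(-92 + 18)))/7801)/1116 = ((23*(1 + 1/(-74)))*(1/7801))*(1/1116) = ((23*(1 - 1/74))*(1/7801))*(1/1116) = ((23*(73/74))*(1/7801))*(1/1116) = ((1679/74)*(1/7801))*(1/1116) = (1679/577274)*(1/1116) = 1679/644237784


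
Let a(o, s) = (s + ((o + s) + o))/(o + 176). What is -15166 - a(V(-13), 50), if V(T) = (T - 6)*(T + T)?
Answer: -5081154/335 ≈ -15168.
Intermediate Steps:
V(T) = 2*T*(-6 + T) (V(T) = (-6 + T)*(2*T) = 2*T*(-6 + T))
a(o, s) = (2*o + 2*s)/(176 + o) (a(o, s) = (s + (s + 2*o))/(176 + o) = (2*o + 2*s)/(176 + o))
-15166 - a(V(-13), 50) = -15166 - 2*(2*(-13)*(-6 - 13) + 50)/(176 + 2*(-13)*(-6 - 13)) = -15166 - 2*(2*(-13)*(-19) + 50)/(176 + 2*(-13)*(-19)) = -15166 - 2*(494 + 50)/(176 + 494) = -15166 - 2*544/670 = -15166 - 1*544/335 = -15166 - 544/335 = -5081154/335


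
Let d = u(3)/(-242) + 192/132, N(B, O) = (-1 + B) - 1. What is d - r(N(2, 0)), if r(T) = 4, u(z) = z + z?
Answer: -311/121 ≈ -2.5702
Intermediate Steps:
N(B, O) = -2 + B
u(z) = 2*z
d = 173/121 (d = (2*3)/(-242) + 192/132 = 6*(-1/242) + 192*(1/132) = -3/121 + 16/11 = 173/121 ≈ 1.4298)
d - r(N(2, 0)) = 173/121 - 1*4 = 173/121 - 4 = -311/121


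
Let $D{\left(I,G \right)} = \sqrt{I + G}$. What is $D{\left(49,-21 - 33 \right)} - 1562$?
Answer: $-1562 + i \sqrt{5} \approx -1562.0 + 2.2361 i$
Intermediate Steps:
$D{\left(I,G \right)} = \sqrt{G + I}$
$D{\left(49,-21 - 33 \right)} - 1562 = \sqrt{\left(-21 - 33\right) + 49} - 1562 = \sqrt{-54 + 49} - 1562 = \sqrt{-5} - 1562 = i \sqrt{5} - 1562 = -1562 + i \sqrt{5}$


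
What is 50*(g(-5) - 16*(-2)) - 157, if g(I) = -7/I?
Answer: 1513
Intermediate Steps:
50*(g(-5) - 16*(-2)) - 157 = 50*(-7/(-5) - 16*(-2)) - 157 = 50*(-7*(-⅕) - 1*(-32)) - 157 = 50*(7/5 + 32) - 157 = 50*(167/5) - 157 = 1670 - 157 = 1513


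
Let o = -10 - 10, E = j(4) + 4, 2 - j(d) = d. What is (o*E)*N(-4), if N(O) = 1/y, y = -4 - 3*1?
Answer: 40/7 ≈ 5.7143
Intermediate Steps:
j(d) = 2 - d
y = -7 (y = -4 - 3 = -7)
N(O) = -⅐ (N(O) = 1/(-7) = -⅐)
E = 2 (E = (2 - 1*4) + 4 = (2 - 4) + 4 = -2 + 4 = 2)
o = -20
(o*E)*N(-4) = -20*2*(-⅐) = -40*(-⅐) = 40/7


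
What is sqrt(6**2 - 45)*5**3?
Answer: 375*I ≈ 375.0*I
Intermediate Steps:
sqrt(6**2 - 45)*5**3 = sqrt(36 - 45)*125 = sqrt(-9)*125 = (3*I)*125 = 375*I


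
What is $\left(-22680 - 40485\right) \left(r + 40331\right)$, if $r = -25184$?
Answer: $-956760255$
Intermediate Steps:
$\left(-22680 - 40485\right) \left(r + 40331\right) = \left(-22680 - 40485\right) \left(-25184 + 40331\right) = \left(-63165\right) 15147 = -956760255$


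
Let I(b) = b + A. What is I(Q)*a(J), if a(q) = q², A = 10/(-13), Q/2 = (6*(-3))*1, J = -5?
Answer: -11950/13 ≈ -919.23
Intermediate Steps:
Q = -36 (Q = 2*((6*(-3))*1) = 2*(-18*1) = 2*(-18) = -36)
A = -10/13 (A = 10*(-1/13) = -10/13 ≈ -0.76923)
I(b) = -10/13 + b (I(b) = b - 10/13 = -10/13 + b)
I(Q)*a(J) = (-10/13 - 36)*(-5)² = -478/13*25 = -11950/13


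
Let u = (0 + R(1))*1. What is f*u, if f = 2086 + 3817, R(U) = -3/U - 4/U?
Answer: -41321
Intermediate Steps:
R(U) = -7/U
f = 5903
u = -7 (u = (0 - 7/1)*1 = (0 - 7*1)*1 = (0 - 7)*1 = -7*1 = -7)
f*u = 5903*(-7) = -41321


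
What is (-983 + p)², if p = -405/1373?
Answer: 1822672804096/1885129 ≈ 9.6687e+5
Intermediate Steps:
p = -405/1373 (p = -405*1/1373 = -405/1373 ≈ -0.29497)
(-983 + p)² = (-983 - 405/1373)² = (-1350064/1373)² = 1822672804096/1885129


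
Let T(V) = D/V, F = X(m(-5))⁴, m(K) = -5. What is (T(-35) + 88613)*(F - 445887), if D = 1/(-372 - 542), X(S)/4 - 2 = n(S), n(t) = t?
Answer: -1205188239385521/31990 ≈ -3.7674e+10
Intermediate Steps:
X(S) = 8 + 4*S
F = 20736 (F = (8 + 4*(-5))⁴ = (8 - 20)⁴ = (-12)⁴ = 20736)
D = -1/914 (D = 1/(-914) = -1/914 ≈ -0.0010941)
T(V) = -1/(914*V)
(T(-35) + 88613)*(F - 445887) = (-1/914/(-35) + 88613)*(20736 - 445887) = (-1/914*(-1/35) + 88613)*(-425151) = (1/31990 + 88613)*(-425151) = (2834729871/31990)*(-425151) = -1205188239385521/31990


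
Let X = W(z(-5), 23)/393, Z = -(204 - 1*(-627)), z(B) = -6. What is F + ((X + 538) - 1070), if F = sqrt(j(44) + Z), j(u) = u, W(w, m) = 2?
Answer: -209074/393 + I*sqrt(787) ≈ -532.0 + 28.054*I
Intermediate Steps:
Z = -831 (Z = -(204 + 627) = -1*831 = -831)
X = 2/393 ≈ 0.0050891
F = I*sqrt(787) (F = sqrt(44 - 831) = sqrt(-787) = I*sqrt(787) ≈ 28.054*I)
F + ((X + 538) - 1070) = I*sqrt(787) + ((2/393 + 538) - 1070) = I*sqrt(787) + (211436/393 - 1070) = I*sqrt(787) - 209074/393 = -209074/393 + I*sqrt(787)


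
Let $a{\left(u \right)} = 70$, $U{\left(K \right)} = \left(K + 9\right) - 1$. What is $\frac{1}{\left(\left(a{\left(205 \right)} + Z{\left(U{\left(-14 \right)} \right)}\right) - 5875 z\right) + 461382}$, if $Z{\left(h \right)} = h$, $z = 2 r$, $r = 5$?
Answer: $\frac{1}{402696} \approx 2.4833 \cdot 10^{-6}$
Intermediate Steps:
$z = 10$ ($z = 2 \cdot 5 = 10$)
$U{\left(K \right)} = 8 + K$ ($U{\left(K \right)} = \left(9 + K\right) - 1 = 8 + K$)
$\frac{1}{\left(\left(a{\left(205 \right)} + Z{\left(U{\left(-14 \right)} \right)}\right) - 5875 z\right) + 461382} = \frac{1}{\left(\left(70 + \left(8 - 14\right)\right) - 58750\right) + 461382} = \frac{1}{\left(\left(70 - 6\right) - 58750\right) + 461382} = \frac{1}{\left(64 - 58750\right) + 461382} = \frac{1}{-58686 + 461382} = \frac{1}{402696}$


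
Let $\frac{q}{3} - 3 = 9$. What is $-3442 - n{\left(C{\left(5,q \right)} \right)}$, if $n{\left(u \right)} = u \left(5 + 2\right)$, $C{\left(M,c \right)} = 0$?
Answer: $-3442$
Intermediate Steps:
$q = 36$ ($q = 9 + 3 \cdot 9 = 9 + 27 = 36$)
$n{\left(u \right)} = 7 u$ ($n{\left(u \right)} = u 7 = 7 u$)
$-3442 - n{\left(C{\left(5,q \right)} \right)} = -3442 - 7 \cdot 0 = -3442 - 0 = -3442 + 0 = -3442$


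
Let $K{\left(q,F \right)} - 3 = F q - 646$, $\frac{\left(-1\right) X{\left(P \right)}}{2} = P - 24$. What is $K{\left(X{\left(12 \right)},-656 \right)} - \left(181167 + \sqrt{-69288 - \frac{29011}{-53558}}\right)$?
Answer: $-197554 - \frac{i \sqrt{198748258641694}}{53558} \approx -1.9755 \cdot 10^{5} - 263.23 i$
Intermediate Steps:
$X{\left(P \right)} = 48 - 2 P$ ($X{\left(P \right)} = - 2 \left(P - 24\right) = - 2 \left(-24 + P\right) = 48 - 2 P$)
$K{\left(q,F \right)} = -643 + F q$ ($K{\left(q,F \right)} = 3 + \left(F q - 646\right) = 3 + \left(-646 + F q\right) = -643 + F q$)
$K{\left(X{\left(12 \right)},-656 \right)} - \left(181167 + \sqrt{-69288 - \frac{29011}{-53558}}\right) = \left(-643 - 656 \left(48 - 24\right)\right) - \left(181167 + \sqrt{-69288 - \frac{29011}{-53558}}\right) = \left(-643 - 656 \left(48 - 24\right)\right) - \left(181167 + \sqrt{-69288 - - \frac{29011}{53558}}\right) = \left(-643 - 15744\right) - \left(181167 + \sqrt{-69288 + \frac{29011}{53558}}\right) = \left(-643 - 15744\right) - \left(181167 + \sqrt{- \frac{3710897693}{53558}}\right) = -16387 - \left(181167 + \frac{i \sqrt{198748258641694}}{53558}\right) = -197554 - \frac{i \sqrt{198748258641694}}{53558}$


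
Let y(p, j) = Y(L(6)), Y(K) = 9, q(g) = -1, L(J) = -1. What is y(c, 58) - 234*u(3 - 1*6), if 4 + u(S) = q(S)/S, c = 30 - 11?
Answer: 867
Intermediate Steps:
c = 19
y(p, j) = 9
u(S) = -4 - 1/S
y(c, 58) - 234*u(3 - 1*6) = 9 - 234*(-4 - 1/(3 - 1*6)) = 9 - 234*(-4 - 1/(3 - 6)) = 9 - 234*(-4 - 1/(-3)) = 9 - 234*(-4 - 1*(-⅓)) = 9 - 234*(-4 + ⅓) = 9 - 234*(-11/3) = 9 + 858 = 867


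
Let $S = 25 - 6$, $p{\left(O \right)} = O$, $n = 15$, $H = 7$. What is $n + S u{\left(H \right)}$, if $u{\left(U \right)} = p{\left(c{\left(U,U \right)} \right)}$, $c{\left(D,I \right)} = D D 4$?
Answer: $3739$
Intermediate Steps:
$c{\left(D,I \right)} = 4 D^{2}$ ($c{\left(D,I \right)} = D^{2} \cdot 4 = 4 D^{2}$)
$u{\left(U \right)} = 4 U^{2}$
$S = 19$ ($S = 25 - 6 = 19$)
$n + S u{\left(H \right)} = 15 + 19 \cdot 4 \cdot 7^{2} = 15 + 19 \cdot 4 \cdot 49 = 15 + 19 \cdot 196 = 15 + 3724 = 3739$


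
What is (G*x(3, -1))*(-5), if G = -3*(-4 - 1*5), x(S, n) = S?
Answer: -405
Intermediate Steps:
G = 27 (G = -3*(-4 - 5) = -3*(-9) = -1*(-27) = 27)
(G*x(3, -1))*(-5) = (27*3)*(-5) = 81*(-5) = -405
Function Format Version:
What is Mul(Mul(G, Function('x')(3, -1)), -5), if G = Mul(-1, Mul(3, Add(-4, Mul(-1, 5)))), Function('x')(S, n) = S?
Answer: -405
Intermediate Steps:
G = 27 (G = Mul(-1, Mul(3, Add(-4, -5))) = Mul(-1, Mul(3, -9)) = Mul(-1, -27) = 27)
Mul(Mul(G, Function('x')(3, -1)), -5) = Mul(Mul(27, 3), -5) = Mul(81, -5) = -405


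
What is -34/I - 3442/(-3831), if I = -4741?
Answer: 16448776/18162771 ≈ 0.90563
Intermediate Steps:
-34/I - 3442/(-3831) = -34/(-4741) - 3442/(-3831) = -34*(-1/4741) - 3442*(-1/3831) = 34/4741 + 3442/3831 = 16448776/18162771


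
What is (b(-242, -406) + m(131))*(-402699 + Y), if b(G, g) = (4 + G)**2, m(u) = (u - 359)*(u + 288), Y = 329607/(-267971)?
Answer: 4196481207970368/267971 ≈ 1.5660e+10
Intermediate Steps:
Y = -329607/267971 (Y = 329607*(-1/267971) = -329607/267971 ≈ -1.2300)
m(u) = (-359 + u)*(288 + u)
(b(-242, -406) + m(131))*(-402699 + Y) = ((4 - 242)**2 + (-103392 + 131**2 - 71*131))*(-402699 - 329607/267971) = ((-238)**2 + (-103392 + 17161 - 9301))*(-107911983336/267971) = (56644 - 95532)*(-107911983336/267971) = -38888*(-107911983336/267971) = 4196481207970368/267971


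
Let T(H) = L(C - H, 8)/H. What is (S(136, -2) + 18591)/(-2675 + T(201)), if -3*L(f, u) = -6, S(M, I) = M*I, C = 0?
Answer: -3682119/537673 ≈ -6.8483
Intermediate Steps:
S(M, I) = I*M
L(f, u) = 2 (L(f, u) = -1/3*(-6) = 2)
T(H) = 2/H
(S(136, -2) + 18591)/(-2675 + T(201)) = (-2*136 + 18591)/(-2675 + 2/201) = (-272 + 18591)/(-2675 + 2*(1/201)) = 18319/(-2675 + 2/201) = 18319/(-537673/201) = 18319*(-201/537673) = -3682119/537673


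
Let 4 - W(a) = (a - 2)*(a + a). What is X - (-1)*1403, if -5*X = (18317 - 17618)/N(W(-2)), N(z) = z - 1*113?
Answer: 877574/625 ≈ 1404.1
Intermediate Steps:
W(a) = 4 - 2*a*(-2 + a) (W(a) = 4 - (a - 2)*(a + a) = 4 - (-2 + a)*2*a = 4 - 2*a*(-2 + a))
N(z) = -113 + z (N(z) = z - 113 = -113 + z)
X = 699/625 (X = -(18317 - 17618)/(5*(-113 + (4 - 2*(-2)² + 4*(-2)))) = -699/(5*(-113 + (4 - 2*4 - 8))) = -699/(5*(-113 + (4 - 8 - 8))) = -699/(5*(-113 - 12)) = -699/(5*(-125)) = -699*(-1)/(5*125) = -⅕*(-699/125) = 699/625 ≈ 1.1184)
X - (-1)*1403 = 699/625 - (-1)*1403 = 699/625 - 1*(-1403) = 699/625 + 1403 = 877574/625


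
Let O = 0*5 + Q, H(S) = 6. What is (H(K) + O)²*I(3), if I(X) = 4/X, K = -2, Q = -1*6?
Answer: 0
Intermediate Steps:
Q = -6
O = -6 (O = 0*5 - 6 = 0 - 6 = -6)
(H(K) + O)²*I(3) = (6 - 6)²*(4/3) = 0²*(4*(⅓)) = 0*(4/3) = 0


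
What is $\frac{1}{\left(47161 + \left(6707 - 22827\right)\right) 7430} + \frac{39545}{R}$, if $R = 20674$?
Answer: $\frac{2280111616006}{1192035085155} \approx 1.9128$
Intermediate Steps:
$\frac{1}{\left(47161 + \left(6707 - 22827\right)\right) 7430} + \frac{39545}{R} = \frac{1}{\left(47161 + \left(6707 - 22827\right)\right) 7430} + \frac{39545}{20674} = \frac{1}{47161 + \left(6707 - 22827\right)} \frac{1}{7430} + 39545 \cdot \frac{1}{20674} = \frac{1}{47161 - 16120} \cdot \frac{1}{7430} + \frac{39545}{20674} = \frac{1}{31041} \cdot \frac{1}{7430} + \frac{39545}{20674} = \frac{1}{230634630} + \frac{39545}{20674} = \frac{2280111616006}{1192035085155}$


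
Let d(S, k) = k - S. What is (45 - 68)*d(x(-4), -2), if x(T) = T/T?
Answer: 69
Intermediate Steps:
x(T) = 1
(45 - 68)*d(x(-4), -2) = (45 - 68)*(-2 - 1*1) = -23*(-2 - 1) = -23*(-3) = 69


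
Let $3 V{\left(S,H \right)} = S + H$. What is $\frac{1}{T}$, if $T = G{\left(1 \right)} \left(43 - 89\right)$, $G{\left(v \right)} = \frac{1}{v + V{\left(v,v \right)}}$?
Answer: $- \frac{5}{138} \approx -0.036232$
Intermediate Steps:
$V{\left(S,H \right)} = \frac{H}{3} + \frac{S}{3}$ ($V{\left(S,H \right)} = \frac{S + H}{3} = \frac{H + S}{3} = \frac{H}{3} + \frac{S}{3}$)
$G{\left(v \right)} = \frac{3}{5 v}$ ($G{\left(v \right)} = \frac{1}{v + \left(\frac{v}{3} + \frac{v}{3}\right)} = \frac{1}{v + \frac{2 v}{3}} = \frac{1}{\frac{5}{3} v} = \frac{3}{5 v}$)
$T = - \frac{138}{5}$ ($T = \frac{3}{5 \cdot 1} \left(43 - 89\right) = \frac{3}{5} \cdot 1 \left(-46\right) = \frac{3}{5} \left(-46\right) = - \frac{138}{5} \approx -27.6$)
$\frac{1}{T} = \frac{1}{- \frac{138}{5}} = - \frac{5}{138}$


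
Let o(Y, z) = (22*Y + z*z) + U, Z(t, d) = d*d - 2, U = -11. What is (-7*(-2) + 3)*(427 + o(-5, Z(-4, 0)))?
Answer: 5270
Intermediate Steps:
Z(t, d) = -2 + d² (Z(t, d) = d² - 2 = -2 + d²)
o(Y, z) = -11 + z² + 22*Y (o(Y, z) = (22*Y + z*z) - 11 = (22*Y + z²) - 11 = (z² + 22*Y) - 11 = -11 + z² + 22*Y)
(-7*(-2) + 3)*(427 + o(-5, Z(-4, 0))) = (-7*(-2) + 3)*(427 + (-11 + (-2 + 0²)² + 22*(-5))) = (14 + 3)*(427 + (-11 + (-2 + 0)² - 110)) = 17*(427 + (-11 + (-2)² - 110)) = 17*(427 + (-11 + 4 - 110)) = 17*(427 - 117) = 17*310 = 5270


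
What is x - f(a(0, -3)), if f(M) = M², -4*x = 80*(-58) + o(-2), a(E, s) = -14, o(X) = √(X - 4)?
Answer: 964 - I*√6/4 ≈ 964.0 - 0.61237*I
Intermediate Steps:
o(X) = √(-4 + X)
x = 1160 - I*√6/4 (x = -(80*(-58) + √(-4 - 2))/4 = -(-4640 + √(-6))/4 = -(-4640 + I*√6)/4 = 1160 - I*√6/4 ≈ 1160.0 - 0.61237*I)
x - f(a(0, -3)) = (1160 - I*√6/4) - 1*(-14)² = (1160 - I*√6/4) - 1*196 = (1160 - I*√6/4) - 196 = 964 - I*√6/4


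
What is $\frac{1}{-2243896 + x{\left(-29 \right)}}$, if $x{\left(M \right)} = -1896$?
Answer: $- \frac{1}{2245792} \approx -4.4528 \cdot 10^{-7}$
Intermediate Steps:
$\frac{1}{-2243896 + x{\left(-29 \right)}} = \frac{1}{-2243896 - 1896} = \frac{1}{-2245792} = - \frac{1}{2245792}$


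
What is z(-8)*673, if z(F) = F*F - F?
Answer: 48456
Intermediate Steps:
z(F) = F**2 - F
z(-8)*673 = -8*(-1 - 8)*673 = -8*(-9)*673 = 72*673 = 48456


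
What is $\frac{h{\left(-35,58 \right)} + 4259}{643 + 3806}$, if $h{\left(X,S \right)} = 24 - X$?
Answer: $\frac{4318}{4449} \approx 0.97056$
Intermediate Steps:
$\frac{h{\left(-35,58 \right)} + 4259}{643 + 3806} = \frac{\left(24 - -35\right) + 4259}{643 + 3806} = \frac{\left(24 + 35\right) + 4259}{4449} = \left(59 + 4259\right) \frac{1}{4449} = 4318 \cdot \frac{1}{4449} = \frac{4318}{4449}$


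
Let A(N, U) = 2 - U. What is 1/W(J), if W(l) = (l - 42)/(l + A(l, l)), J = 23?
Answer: -2/19 ≈ -0.10526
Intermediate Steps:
W(l) = -21 + l/2 (W(l) = (l - 42)/(l + (2 - l)) = (-42 + l)/2 = (-42 + l)*(½) = -21 + l/2)
1/W(J) = 1/(-21 + (½)*23) = 1/(-21 + 23/2) = 1/(-19/2) = -2/19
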